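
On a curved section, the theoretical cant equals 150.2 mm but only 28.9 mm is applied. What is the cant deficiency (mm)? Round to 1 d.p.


Cant deficiency = equilibrium cant - actual cant
CD = 150.2 - 28.9
CD = 121.3 mm

121.3


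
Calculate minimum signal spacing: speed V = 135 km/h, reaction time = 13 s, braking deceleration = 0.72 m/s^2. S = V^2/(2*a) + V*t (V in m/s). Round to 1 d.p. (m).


V = 135 / 3.6 = 37.5 m/s
Braking distance = 37.5^2 / (2*0.72) = 976.5625 m
Sighting distance = 37.5 * 13 = 487.5 m
S = 976.5625 + 487.5 = 1464.1 m

1464.1


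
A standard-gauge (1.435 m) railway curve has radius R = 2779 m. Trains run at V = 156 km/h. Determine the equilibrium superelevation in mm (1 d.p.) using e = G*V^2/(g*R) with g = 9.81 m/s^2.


Convert speed: V = 156 / 3.6 = 43.3333 m/s
Apply formula: e = 1.435 * 43.3333^2 / (9.81 * 2779)
e = 1.435 * 1877.7778 / 27261.99
e = 0.098841 m = 98.8 mm

98.8


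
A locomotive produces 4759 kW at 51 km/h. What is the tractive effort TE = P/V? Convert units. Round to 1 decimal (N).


Convert: P = 4759 kW = 4759000 W
V = 51 / 3.6 = 14.1667 m/s
TE = 4759000 / 14.1667
TE = 335929.4 N

335929.4


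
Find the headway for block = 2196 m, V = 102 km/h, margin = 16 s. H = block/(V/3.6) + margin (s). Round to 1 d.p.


V = 102 / 3.6 = 28.3333 m/s
Block traversal time = 2196 / 28.3333 = 77.5059 s
Headway = 77.5059 + 16
Headway = 93.5 s

93.5


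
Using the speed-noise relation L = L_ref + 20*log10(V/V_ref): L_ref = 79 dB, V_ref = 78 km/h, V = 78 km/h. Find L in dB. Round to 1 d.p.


V/V_ref = 78 / 78 = 1.0
log10(1.0) = 0.0
20 * 0.0 = 0.0
L = 79 + 0.0 = 79.0 dB

79.0


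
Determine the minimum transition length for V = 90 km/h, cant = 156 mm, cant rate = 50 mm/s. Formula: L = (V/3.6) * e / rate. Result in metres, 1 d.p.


Convert speed: V = 90 / 3.6 = 25.0 m/s
L = 25.0 * 156 / 50
L = 3900.0 / 50
L = 78.0 m

78.0


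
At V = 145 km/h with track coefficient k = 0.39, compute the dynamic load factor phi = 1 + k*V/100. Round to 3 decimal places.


phi = 1 + k * V / 100
phi = 1 + 0.39 * 145 / 100
phi = 1 + 0.5655
phi = 1.566

1.566


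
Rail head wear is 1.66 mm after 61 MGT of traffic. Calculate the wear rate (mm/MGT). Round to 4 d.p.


Wear rate = total wear / cumulative tonnage
Rate = 1.66 / 61
Rate = 0.0272 mm/MGT

0.0272


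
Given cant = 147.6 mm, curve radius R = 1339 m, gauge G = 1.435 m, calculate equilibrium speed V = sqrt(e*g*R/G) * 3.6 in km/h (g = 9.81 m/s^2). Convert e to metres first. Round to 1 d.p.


Convert cant: e = 147.6 mm = 0.1476 m
V_ms = sqrt(0.1476 * 9.81 * 1339 / 1.435)
V_ms = sqrt(1351.089257) = 36.7572 m/s
V = 36.7572 * 3.6 = 132.3 km/h

132.3


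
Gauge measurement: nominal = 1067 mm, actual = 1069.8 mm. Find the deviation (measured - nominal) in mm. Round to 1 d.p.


Deviation = measured - nominal
Deviation = 1069.8 - 1067
Deviation = 2.8 mm

2.8


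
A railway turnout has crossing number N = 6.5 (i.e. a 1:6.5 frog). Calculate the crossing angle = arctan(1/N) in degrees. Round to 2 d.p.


1/N = 1/6.5 = 0.153846
angle = arctan(0.153846) = 0.152649 rad
angle = 0.152649 * 180/pi = 8.75 degrees

8.75


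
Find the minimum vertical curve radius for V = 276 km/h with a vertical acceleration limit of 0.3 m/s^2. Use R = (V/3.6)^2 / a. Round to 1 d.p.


Convert speed: V = 276 / 3.6 = 76.6667 m/s
V^2 = 5877.7778 m^2/s^2
R_v = 5877.7778 / 0.3
R_v = 19592.6 m

19592.6


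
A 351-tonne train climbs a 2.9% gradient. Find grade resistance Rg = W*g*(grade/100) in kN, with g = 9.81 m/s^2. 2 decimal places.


Rg = W * 9.81 * grade / 100
Rg = 351 * 9.81 * 2.9 / 100
Rg = 3443.31 * 0.029
Rg = 99.86 kN

99.86


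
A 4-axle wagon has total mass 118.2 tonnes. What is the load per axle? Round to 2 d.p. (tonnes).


Load per axle = total weight / number of axles
Load = 118.2 / 4
Load = 29.55 tonnes

29.55


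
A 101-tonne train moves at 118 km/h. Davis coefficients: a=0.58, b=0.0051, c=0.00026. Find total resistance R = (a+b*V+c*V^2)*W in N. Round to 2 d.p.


b*V = 0.0051 * 118 = 0.6018
c*V^2 = 0.00026 * 13924 = 3.62024
R_per_t = 0.58 + 0.6018 + 3.62024 = 4.80204 N/t
R_total = 4.80204 * 101 = 485.01 N

485.01


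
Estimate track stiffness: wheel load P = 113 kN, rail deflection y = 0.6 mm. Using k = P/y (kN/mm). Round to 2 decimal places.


Track stiffness k = P / y
k = 113 / 0.6
k = 188.33 kN/mm

188.33


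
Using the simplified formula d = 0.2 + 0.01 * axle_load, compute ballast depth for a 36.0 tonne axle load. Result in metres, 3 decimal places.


d = 0.2 + 0.01 * 36.0
d = 0.2 + 0.36
d = 0.560 m

0.560


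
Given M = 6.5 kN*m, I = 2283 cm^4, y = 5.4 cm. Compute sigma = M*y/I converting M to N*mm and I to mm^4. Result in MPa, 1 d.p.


Convert units:
M = 6.5 kN*m = 6500000 N*mm
y = 5.4 cm = 54 mm
I = 2283 cm^4 = 22830000 mm^4
sigma = 6500000 * 54 / 22830000
sigma = 15.4 MPa

15.4


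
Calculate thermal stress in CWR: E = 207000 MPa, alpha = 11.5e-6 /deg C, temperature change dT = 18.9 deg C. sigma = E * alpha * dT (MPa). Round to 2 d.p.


sigma = E * alpha * dT
sigma = 207000 * 11.5e-6 * 18.9
sigma = 2.3805 * 18.9
sigma = 44.99 MPa

44.99


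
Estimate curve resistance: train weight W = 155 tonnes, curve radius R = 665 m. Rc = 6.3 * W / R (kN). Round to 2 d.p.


Rc = 6.3 * W / R
Rc = 6.3 * 155 / 665
Rc = 976.5 / 665
Rc = 1.47 kN

1.47


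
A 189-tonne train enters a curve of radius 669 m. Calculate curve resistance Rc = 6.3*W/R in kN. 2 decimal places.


Rc = 6.3 * W / R
Rc = 6.3 * 189 / 669
Rc = 1190.7 / 669
Rc = 1.78 kN

1.78


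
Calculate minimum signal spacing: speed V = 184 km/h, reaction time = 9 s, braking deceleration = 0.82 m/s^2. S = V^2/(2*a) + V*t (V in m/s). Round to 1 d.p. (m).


V = 184 / 3.6 = 51.1111 m/s
Braking distance = 51.1111^2 / (2*0.82) = 1592.8937 m
Sighting distance = 51.1111 * 9 = 460.0 m
S = 1592.8937 + 460.0 = 2052.9 m

2052.9


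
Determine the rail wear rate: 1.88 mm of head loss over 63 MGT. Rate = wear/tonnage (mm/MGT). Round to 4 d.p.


Wear rate = total wear / cumulative tonnage
Rate = 1.88 / 63
Rate = 0.0298 mm/MGT

0.0298


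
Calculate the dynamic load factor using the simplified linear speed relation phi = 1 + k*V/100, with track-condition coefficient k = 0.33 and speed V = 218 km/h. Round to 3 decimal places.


phi = 1 + k * V / 100
phi = 1 + 0.33 * 218 / 100
phi = 1 + 0.7194
phi = 1.719

1.719


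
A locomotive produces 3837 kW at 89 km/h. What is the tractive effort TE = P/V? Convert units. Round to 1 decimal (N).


Convert: P = 3837 kW = 3837000 W
V = 89 / 3.6 = 24.7222 m/s
TE = 3837000 / 24.7222
TE = 155204.5 N

155204.5


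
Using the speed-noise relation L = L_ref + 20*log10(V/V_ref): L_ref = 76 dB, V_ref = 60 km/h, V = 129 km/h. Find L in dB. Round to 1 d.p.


V/V_ref = 129 / 60 = 2.15
log10(2.15) = 0.332438
20 * 0.332438 = 6.6488
L = 76 + 6.6488 = 82.6 dB

82.6


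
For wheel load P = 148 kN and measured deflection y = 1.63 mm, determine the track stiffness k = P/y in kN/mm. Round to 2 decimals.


Track stiffness k = P / y
k = 148 / 1.63
k = 90.80 kN/mm

90.80


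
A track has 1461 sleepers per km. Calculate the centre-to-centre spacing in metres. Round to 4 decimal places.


Spacing = 1000 m / number of sleepers
Spacing = 1000 / 1461
Spacing = 0.6845 m

0.6845


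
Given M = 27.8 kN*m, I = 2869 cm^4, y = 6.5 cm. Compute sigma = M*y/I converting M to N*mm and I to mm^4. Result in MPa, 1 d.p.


Convert units:
M = 27.8 kN*m = 27800000 N*mm
y = 6.5 cm = 65 mm
I = 2869 cm^4 = 28690000 mm^4
sigma = 27800000 * 65 / 28690000
sigma = 63.0 MPa

63.0


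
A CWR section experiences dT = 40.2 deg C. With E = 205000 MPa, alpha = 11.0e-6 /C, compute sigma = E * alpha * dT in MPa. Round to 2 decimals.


sigma = E * alpha * dT
sigma = 205000 * 11.0e-6 * 40.2
sigma = 2.255 * 40.2
sigma = 90.65 MPa

90.65


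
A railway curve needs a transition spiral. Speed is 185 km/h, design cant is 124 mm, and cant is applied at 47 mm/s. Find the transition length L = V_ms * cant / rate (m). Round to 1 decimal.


Convert speed: V = 185 / 3.6 = 51.3889 m/s
L = 51.3889 * 124 / 47
L = 6372.2222 / 47
L = 135.6 m

135.6


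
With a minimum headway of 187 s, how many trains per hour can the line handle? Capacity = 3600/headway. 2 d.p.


Capacity = 3600 / headway
Capacity = 3600 / 187
Capacity = 19.25 trains/hour

19.25


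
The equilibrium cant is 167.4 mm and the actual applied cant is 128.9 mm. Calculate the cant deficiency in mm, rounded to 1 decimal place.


Cant deficiency = equilibrium cant - actual cant
CD = 167.4 - 128.9
CD = 38.5 mm

38.5


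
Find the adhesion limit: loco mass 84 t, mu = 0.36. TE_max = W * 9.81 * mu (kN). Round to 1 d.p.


TE_max = W * g * mu
TE_max = 84 * 9.81 * 0.36
TE_max = 824.04 * 0.36
TE_max = 296.7 kN

296.7


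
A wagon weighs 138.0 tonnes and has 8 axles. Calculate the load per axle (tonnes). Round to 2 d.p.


Load per axle = total weight / number of axles
Load = 138.0 / 8
Load = 17.25 tonnes

17.25


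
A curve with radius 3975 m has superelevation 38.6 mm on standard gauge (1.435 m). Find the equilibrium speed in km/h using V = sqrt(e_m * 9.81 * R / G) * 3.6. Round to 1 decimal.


Convert cant: e = 38.6 mm = 0.0386 m
V_ms = sqrt(0.0386 * 9.81 * 3975 / 1.435)
V_ms = sqrt(1048.918014) = 32.387 m/s
V = 32.387 * 3.6 = 116.6 km/h

116.6


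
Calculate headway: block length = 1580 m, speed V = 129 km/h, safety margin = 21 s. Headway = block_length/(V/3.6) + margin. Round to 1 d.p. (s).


V = 129 / 3.6 = 35.8333 m/s
Block traversal time = 1580 / 35.8333 = 44.093 s
Headway = 44.093 + 21
Headway = 65.1 s

65.1


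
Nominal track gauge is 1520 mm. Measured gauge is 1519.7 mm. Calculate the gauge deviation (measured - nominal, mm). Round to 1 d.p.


Deviation = measured - nominal
Deviation = 1519.7 - 1520
Deviation = -0.3 mm

-0.3


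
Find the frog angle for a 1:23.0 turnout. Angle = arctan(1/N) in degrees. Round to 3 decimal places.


1/N = 1/23.0 = 0.043478
angle = arctan(0.043478) = 0.043451 rad
angle = 0.043451 * 180/pi = 2.490 degrees

2.490


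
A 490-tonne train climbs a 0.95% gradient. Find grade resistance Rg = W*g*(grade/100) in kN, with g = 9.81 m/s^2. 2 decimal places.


Rg = W * 9.81 * grade / 100
Rg = 490 * 9.81 * 0.95 / 100
Rg = 4806.9 * 0.0095
Rg = 45.67 kN

45.67


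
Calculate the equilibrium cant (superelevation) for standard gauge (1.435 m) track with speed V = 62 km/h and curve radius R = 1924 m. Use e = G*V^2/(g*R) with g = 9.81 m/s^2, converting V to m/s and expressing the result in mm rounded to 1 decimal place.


Convert speed: V = 62 / 3.6 = 17.2222 m/s
Apply formula: e = 1.435 * 17.2222^2 / (9.81 * 1924)
e = 1.435 * 296.6049 / 18874.44
e = 0.022551 m = 22.6 mm

22.6


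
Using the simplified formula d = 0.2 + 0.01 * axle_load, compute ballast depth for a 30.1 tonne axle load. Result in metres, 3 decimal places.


d = 0.2 + 0.01 * 30.1
d = 0.2 + 0.301
d = 0.501 m

0.501


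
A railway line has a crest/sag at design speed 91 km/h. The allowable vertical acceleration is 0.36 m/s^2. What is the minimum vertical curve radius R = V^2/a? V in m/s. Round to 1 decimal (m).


Convert speed: V = 91 / 3.6 = 25.2778 m/s
V^2 = 638.966 m^2/s^2
R_v = 638.966 / 0.36
R_v = 1774.9 m

1774.9


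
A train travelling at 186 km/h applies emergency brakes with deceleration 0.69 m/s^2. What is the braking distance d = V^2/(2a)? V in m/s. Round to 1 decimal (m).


Convert speed: V = 186 / 3.6 = 51.6667 m/s
V^2 = 2669.4444
d = 2669.4444 / (2 * 0.69)
d = 2669.4444 / 1.38
d = 1934.4 m

1934.4


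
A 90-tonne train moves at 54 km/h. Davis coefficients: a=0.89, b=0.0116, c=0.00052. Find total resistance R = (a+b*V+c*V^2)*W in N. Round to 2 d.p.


b*V = 0.0116 * 54 = 0.6264
c*V^2 = 0.00052 * 2916 = 1.51632
R_per_t = 0.89 + 0.6264 + 1.51632 = 3.03272 N/t
R_total = 3.03272 * 90 = 272.94 N

272.94


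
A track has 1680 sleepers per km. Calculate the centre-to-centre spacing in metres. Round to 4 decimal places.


Spacing = 1000 m / number of sleepers
Spacing = 1000 / 1680
Spacing = 0.5952 m

0.5952


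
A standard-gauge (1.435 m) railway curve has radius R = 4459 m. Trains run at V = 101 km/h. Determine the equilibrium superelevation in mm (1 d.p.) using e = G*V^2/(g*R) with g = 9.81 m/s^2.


Convert speed: V = 101 / 3.6 = 28.0556 m/s
Apply formula: e = 1.435 * 28.0556^2 / (9.81 * 4459)
e = 1.435 * 787.1142 / 43742.79
e = 0.025822 m = 25.8 mm

25.8


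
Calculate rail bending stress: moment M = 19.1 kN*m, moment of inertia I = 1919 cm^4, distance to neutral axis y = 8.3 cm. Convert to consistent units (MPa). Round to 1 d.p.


Convert units:
M = 19.1 kN*m = 19100000 N*mm
y = 8.3 cm = 83 mm
I = 1919 cm^4 = 19190000 mm^4
sigma = 19100000 * 83 / 19190000
sigma = 82.6 MPa

82.6


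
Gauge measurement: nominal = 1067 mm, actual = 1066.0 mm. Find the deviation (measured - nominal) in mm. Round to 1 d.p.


Deviation = measured - nominal
Deviation = 1066.0 - 1067
Deviation = -1.0 mm

-1.0


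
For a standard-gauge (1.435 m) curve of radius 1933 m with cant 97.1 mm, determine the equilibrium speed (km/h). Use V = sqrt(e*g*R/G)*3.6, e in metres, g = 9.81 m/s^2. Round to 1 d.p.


Convert cant: e = 97.1 mm = 0.0971 m
V_ms = sqrt(0.0971 * 9.81 * 1933 / 1.435)
V_ms = sqrt(1283.122706) = 35.8207 m/s
V = 35.8207 * 3.6 = 129.0 km/h

129.0


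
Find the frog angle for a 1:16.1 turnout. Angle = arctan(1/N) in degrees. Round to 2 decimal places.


1/N = 1/16.1 = 0.062112
angle = arctan(0.062112) = 0.062032 rad
angle = 0.062032 * 180/pi = 3.55 degrees

3.55


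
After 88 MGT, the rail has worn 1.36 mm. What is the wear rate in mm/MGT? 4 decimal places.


Wear rate = total wear / cumulative tonnage
Rate = 1.36 / 88
Rate = 0.0155 mm/MGT

0.0155


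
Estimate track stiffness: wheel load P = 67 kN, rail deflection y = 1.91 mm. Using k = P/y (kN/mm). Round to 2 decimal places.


Track stiffness k = P / y
k = 67 / 1.91
k = 35.08 kN/mm

35.08


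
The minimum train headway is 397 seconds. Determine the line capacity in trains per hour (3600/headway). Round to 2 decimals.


Capacity = 3600 / headway
Capacity = 3600 / 397
Capacity = 9.07 trains/hour

9.07


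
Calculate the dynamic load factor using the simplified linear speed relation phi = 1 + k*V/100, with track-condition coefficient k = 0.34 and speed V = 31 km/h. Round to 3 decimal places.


phi = 1 + k * V / 100
phi = 1 + 0.34 * 31 / 100
phi = 1 + 0.1054
phi = 1.105

1.105


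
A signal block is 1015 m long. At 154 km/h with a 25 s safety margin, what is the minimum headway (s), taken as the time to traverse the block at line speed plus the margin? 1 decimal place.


V = 154 / 3.6 = 42.7778 m/s
Block traversal time = 1015 / 42.7778 = 23.7273 s
Headway = 23.7273 + 25
Headway = 48.7 s

48.7


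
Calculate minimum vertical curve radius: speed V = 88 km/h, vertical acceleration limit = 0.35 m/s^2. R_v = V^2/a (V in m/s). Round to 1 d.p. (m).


Convert speed: V = 88 / 3.6 = 24.4444 m/s
V^2 = 597.5309 m^2/s^2
R_v = 597.5309 / 0.35
R_v = 1707.2 m

1707.2


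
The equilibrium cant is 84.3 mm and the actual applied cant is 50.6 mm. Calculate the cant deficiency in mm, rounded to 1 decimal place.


Cant deficiency = equilibrium cant - actual cant
CD = 84.3 - 50.6
CD = 33.7 mm

33.7


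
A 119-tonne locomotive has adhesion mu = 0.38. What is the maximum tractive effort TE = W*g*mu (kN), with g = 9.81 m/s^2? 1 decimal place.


TE_max = W * g * mu
TE_max = 119 * 9.81 * 0.38
TE_max = 1167.39 * 0.38
TE_max = 443.6 kN

443.6


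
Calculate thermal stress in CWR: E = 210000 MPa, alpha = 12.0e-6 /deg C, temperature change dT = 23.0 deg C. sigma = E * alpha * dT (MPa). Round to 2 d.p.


sigma = E * alpha * dT
sigma = 210000 * 12.0e-6 * 23.0
sigma = 2.52 * 23.0
sigma = 57.96 MPa

57.96


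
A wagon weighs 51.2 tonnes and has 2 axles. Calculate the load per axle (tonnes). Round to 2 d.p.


Load per axle = total weight / number of axles
Load = 51.2 / 2
Load = 25.60 tonnes

25.60


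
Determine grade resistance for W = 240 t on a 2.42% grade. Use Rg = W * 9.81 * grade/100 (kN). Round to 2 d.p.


Rg = W * 9.81 * grade / 100
Rg = 240 * 9.81 * 2.42 / 100
Rg = 2354.4 * 0.0242
Rg = 56.98 kN

56.98


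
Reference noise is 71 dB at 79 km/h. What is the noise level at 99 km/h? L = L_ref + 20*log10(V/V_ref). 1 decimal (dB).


V/V_ref = 99 / 79 = 1.253165
log10(1.253165) = 0.098008
20 * 0.098008 = 1.9602
L = 71 + 1.9602 = 73.0 dB

73.0


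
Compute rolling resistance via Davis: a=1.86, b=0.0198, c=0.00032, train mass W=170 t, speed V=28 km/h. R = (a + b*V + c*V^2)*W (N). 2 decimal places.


b*V = 0.0198 * 28 = 0.5544
c*V^2 = 0.00032 * 784 = 0.25088
R_per_t = 1.86 + 0.5544 + 0.25088 = 2.66528 N/t
R_total = 2.66528 * 170 = 453.10 N

453.10


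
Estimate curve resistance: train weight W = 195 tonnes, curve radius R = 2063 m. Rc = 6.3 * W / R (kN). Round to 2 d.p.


Rc = 6.3 * W / R
Rc = 6.3 * 195 / 2063
Rc = 1228.5 / 2063
Rc = 0.60 kN

0.60


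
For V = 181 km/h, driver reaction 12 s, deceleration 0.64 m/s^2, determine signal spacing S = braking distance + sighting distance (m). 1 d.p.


V = 181 / 3.6 = 50.2778 m/s
Braking distance = 50.2778^2 / (2*0.64) = 1974.8867 m
Sighting distance = 50.2778 * 12 = 603.3333 m
S = 1974.8867 + 603.3333 = 2578.2 m

2578.2


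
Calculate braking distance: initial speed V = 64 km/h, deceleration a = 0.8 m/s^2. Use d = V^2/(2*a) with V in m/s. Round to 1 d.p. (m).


Convert speed: V = 64 / 3.6 = 17.7778 m/s
V^2 = 316.0494
d = 316.0494 / (2 * 0.8)
d = 316.0494 / 1.6
d = 197.5 m

197.5


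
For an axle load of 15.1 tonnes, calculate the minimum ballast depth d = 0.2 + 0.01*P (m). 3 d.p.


d = 0.2 + 0.01 * 15.1
d = 0.2 + 0.151
d = 0.351 m

0.351


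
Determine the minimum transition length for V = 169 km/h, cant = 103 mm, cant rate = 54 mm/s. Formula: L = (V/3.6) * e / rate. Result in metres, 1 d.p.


Convert speed: V = 169 / 3.6 = 46.9444 m/s
L = 46.9444 * 103 / 54
L = 4835.2778 / 54
L = 89.5 m

89.5


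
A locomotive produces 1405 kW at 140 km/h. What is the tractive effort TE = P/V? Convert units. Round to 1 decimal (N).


Convert: P = 1405 kW = 1405000 W
V = 140 / 3.6 = 38.8889 m/s
TE = 1405000 / 38.8889
TE = 36128.6 N

36128.6


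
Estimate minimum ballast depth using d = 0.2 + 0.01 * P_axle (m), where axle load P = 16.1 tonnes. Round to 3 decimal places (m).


d = 0.2 + 0.01 * 16.1
d = 0.2 + 0.161
d = 0.361 m

0.361


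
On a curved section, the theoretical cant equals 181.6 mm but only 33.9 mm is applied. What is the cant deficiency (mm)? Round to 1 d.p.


Cant deficiency = equilibrium cant - actual cant
CD = 181.6 - 33.9
CD = 147.7 mm

147.7


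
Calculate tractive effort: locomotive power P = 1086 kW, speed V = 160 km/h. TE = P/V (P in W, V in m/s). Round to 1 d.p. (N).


Convert: P = 1086 kW = 1086000 W
V = 160 / 3.6 = 44.4444 m/s
TE = 1086000 / 44.4444
TE = 24435.0 N

24435.0


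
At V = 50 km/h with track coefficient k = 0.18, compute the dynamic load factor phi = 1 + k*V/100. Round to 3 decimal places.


phi = 1 + k * V / 100
phi = 1 + 0.18 * 50 / 100
phi = 1 + 0.09
phi = 1.090

1.090


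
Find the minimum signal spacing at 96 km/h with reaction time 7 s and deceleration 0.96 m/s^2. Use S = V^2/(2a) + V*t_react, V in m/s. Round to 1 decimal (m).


V = 96 / 3.6 = 26.6667 m/s
Braking distance = 26.6667^2 / (2*0.96) = 370.3704 m
Sighting distance = 26.6667 * 7 = 186.6667 m
S = 370.3704 + 186.6667 = 557.0 m

557.0


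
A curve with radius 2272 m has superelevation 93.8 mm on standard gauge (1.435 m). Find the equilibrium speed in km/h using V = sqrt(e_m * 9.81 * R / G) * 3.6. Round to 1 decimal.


Convert cant: e = 93.8 mm = 0.0938 m
V_ms = sqrt(0.0938 * 9.81 * 2272 / 1.435)
V_ms = sqrt(1456.895063) = 38.1693 m/s
V = 38.1693 * 3.6 = 137.4 km/h

137.4


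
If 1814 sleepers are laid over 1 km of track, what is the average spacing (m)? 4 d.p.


Spacing = 1000 m / number of sleepers
Spacing = 1000 / 1814
Spacing = 0.5513 m

0.5513


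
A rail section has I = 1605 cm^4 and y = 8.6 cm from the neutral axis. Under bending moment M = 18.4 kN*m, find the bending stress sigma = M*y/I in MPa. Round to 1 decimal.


Convert units:
M = 18.4 kN*m = 18400000 N*mm
y = 8.6 cm = 86 mm
I = 1605 cm^4 = 16050000 mm^4
sigma = 18400000 * 86 / 16050000
sigma = 98.6 MPa

98.6


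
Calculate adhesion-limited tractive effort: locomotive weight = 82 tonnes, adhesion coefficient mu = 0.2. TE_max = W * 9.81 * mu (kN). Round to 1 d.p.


TE_max = W * g * mu
TE_max = 82 * 9.81 * 0.2
TE_max = 804.42 * 0.2
TE_max = 160.9 kN

160.9


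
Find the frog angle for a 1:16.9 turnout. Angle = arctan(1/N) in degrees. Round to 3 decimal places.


1/N = 1/16.9 = 0.059172
angle = arctan(0.059172) = 0.059103 rad
angle = 0.059103 * 180/pi = 3.386 degrees

3.386


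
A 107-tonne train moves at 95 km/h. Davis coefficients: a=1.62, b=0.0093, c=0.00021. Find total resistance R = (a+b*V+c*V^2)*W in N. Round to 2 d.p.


b*V = 0.0093 * 95 = 0.8835
c*V^2 = 0.00021 * 9025 = 1.89525
R_per_t = 1.62 + 0.8835 + 1.89525 = 4.39875 N/t
R_total = 4.39875 * 107 = 470.67 N

470.67


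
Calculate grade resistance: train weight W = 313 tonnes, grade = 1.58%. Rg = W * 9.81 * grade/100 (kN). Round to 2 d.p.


Rg = W * 9.81 * grade / 100
Rg = 313 * 9.81 * 1.58 / 100
Rg = 3070.53 * 0.0158
Rg = 48.51 kN

48.51


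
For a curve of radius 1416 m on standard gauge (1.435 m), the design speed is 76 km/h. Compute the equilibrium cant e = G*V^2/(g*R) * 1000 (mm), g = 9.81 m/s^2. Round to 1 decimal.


Convert speed: V = 76 / 3.6 = 21.1111 m/s
Apply formula: e = 1.435 * 21.1111^2 / (9.81 * 1416)
e = 1.435 * 445.679 / 13890.96
e = 0.046041 m = 46.0 mm

46.0


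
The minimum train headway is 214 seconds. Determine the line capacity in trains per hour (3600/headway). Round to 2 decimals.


Capacity = 3600 / headway
Capacity = 3600 / 214
Capacity = 16.82 trains/hour

16.82


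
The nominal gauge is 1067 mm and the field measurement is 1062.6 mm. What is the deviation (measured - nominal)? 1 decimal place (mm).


Deviation = measured - nominal
Deviation = 1062.6 - 1067
Deviation = -4.4 mm

-4.4


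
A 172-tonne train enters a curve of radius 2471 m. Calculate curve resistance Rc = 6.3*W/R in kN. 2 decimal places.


Rc = 6.3 * W / R
Rc = 6.3 * 172 / 2471
Rc = 1083.6 / 2471
Rc = 0.44 kN

0.44


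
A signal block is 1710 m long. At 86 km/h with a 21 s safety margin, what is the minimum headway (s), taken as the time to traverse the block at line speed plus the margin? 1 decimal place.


V = 86 / 3.6 = 23.8889 m/s
Block traversal time = 1710 / 23.8889 = 71.5814 s
Headway = 71.5814 + 21
Headway = 92.6 s

92.6


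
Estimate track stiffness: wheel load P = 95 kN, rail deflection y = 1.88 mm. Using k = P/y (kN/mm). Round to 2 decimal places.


Track stiffness k = P / y
k = 95 / 1.88
k = 50.53 kN/mm

50.53


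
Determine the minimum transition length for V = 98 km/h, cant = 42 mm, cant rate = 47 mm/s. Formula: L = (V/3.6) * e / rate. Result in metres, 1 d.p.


Convert speed: V = 98 / 3.6 = 27.2222 m/s
L = 27.2222 * 42 / 47
L = 1143.3333 / 47
L = 24.3 m

24.3


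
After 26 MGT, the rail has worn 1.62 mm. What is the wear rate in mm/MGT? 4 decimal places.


Wear rate = total wear / cumulative tonnage
Rate = 1.62 / 26
Rate = 0.0623 mm/MGT

0.0623


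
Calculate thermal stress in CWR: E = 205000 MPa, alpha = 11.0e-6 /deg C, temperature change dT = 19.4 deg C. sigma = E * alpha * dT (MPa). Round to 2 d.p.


sigma = E * alpha * dT
sigma = 205000 * 11.0e-6 * 19.4
sigma = 2.255 * 19.4
sigma = 43.75 MPa

43.75


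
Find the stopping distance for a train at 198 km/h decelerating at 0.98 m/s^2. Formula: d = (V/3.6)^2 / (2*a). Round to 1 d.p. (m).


Convert speed: V = 198 / 3.6 = 55.0 m/s
V^2 = 3025.0
d = 3025.0 / (2 * 0.98)
d = 3025.0 / 1.96
d = 1543.4 m

1543.4


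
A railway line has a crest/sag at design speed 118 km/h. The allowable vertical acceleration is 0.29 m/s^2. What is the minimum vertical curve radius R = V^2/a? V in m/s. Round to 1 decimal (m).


Convert speed: V = 118 / 3.6 = 32.7778 m/s
V^2 = 1074.3827 m^2/s^2
R_v = 1074.3827 / 0.29
R_v = 3704.8 m

3704.8


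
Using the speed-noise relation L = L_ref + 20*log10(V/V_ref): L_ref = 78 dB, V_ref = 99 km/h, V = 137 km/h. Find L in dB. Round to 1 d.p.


V/V_ref = 137 / 99 = 1.383838
log10(1.383838) = 0.141085
20 * 0.141085 = 2.8217
L = 78 + 2.8217 = 80.8 dB

80.8


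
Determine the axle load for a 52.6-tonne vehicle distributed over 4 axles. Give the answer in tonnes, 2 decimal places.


Load per axle = total weight / number of axles
Load = 52.6 / 4
Load = 13.15 tonnes

13.15


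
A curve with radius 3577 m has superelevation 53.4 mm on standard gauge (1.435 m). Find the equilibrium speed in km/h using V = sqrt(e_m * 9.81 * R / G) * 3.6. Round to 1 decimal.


Convert cant: e = 53.4 mm = 0.0534 m
V_ms = sqrt(0.0534 * 9.81 * 3577 / 1.435)
V_ms = sqrt(1305.801922) = 36.1359 m/s
V = 36.1359 * 3.6 = 130.1 km/h

130.1


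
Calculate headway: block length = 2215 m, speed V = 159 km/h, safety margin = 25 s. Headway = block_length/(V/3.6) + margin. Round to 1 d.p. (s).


V = 159 / 3.6 = 44.1667 m/s
Block traversal time = 2215 / 44.1667 = 50.1509 s
Headway = 50.1509 + 25
Headway = 75.2 s

75.2


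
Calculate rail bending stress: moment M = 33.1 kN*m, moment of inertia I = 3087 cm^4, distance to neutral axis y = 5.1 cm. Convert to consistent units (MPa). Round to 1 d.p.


Convert units:
M = 33.1 kN*m = 33100000 N*mm
y = 5.1 cm = 51 mm
I = 3087 cm^4 = 30870000 mm^4
sigma = 33100000 * 51 / 30870000
sigma = 54.7 MPa

54.7


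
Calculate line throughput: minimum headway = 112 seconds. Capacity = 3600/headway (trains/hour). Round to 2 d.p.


Capacity = 3600 / headway
Capacity = 3600 / 112
Capacity = 32.14 trains/hour

32.14


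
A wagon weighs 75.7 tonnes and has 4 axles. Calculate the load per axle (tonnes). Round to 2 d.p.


Load per axle = total weight / number of axles
Load = 75.7 / 4
Load = 18.93 tonnes

18.93


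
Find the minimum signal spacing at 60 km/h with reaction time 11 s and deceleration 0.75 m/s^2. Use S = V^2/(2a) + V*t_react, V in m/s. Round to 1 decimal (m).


V = 60 / 3.6 = 16.6667 m/s
Braking distance = 16.6667^2 / (2*0.75) = 185.1852 m
Sighting distance = 16.6667 * 11 = 183.3333 m
S = 185.1852 + 183.3333 = 368.5 m

368.5


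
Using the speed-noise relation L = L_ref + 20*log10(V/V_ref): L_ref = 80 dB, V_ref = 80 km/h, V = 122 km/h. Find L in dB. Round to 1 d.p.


V/V_ref = 122 / 80 = 1.525
log10(1.525) = 0.18327
20 * 0.18327 = 3.6654
L = 80 + 3.6654 = 83.7 dB

83.7


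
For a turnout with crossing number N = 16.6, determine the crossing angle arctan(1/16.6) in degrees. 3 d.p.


1/N = 1/16.6 = 0.060241
angle = arctan(0.060241) = 0.060168 rad
angle = 0.060168 * 180/pi = 3.447 degrees

3.447


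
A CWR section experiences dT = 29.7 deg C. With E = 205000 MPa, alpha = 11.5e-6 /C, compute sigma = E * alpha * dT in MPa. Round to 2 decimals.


sigma = E * alpha * dT
sigma = 205000 * 11.5e-6 * 29.7
sigma = 2.3575 * 29.7
sigma = 70.02 MPa

70.02


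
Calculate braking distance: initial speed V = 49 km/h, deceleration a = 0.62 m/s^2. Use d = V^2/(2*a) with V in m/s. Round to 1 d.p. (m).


Convert speed: V = 49 / 3.6 = 13.6111 m/s
V^2 = 185.2623
d = 185.2623 / (2 * 0.62)
d = 185.2623 / 1.24
d = 149.4 m

149.4


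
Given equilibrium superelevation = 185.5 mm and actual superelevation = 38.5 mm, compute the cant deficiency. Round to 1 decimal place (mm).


Cant deficiency = equilibrium cant - actual cant
CD = 185.5 - 38.5
CD = 147.0 mm

147.0


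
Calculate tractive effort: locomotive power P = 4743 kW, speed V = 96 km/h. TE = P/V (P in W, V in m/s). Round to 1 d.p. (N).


Convert: P = 4743 kW = 4743000 W
V = 96 / 3.6 = 26.6667 m/s
TE = 4743000 / 26.6667
TE = 177862.5 N

177862.5


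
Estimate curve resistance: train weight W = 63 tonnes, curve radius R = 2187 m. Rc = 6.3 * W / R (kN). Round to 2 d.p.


Rc = 6.3 * W / R
Rc = 6.3 * 63 / 2187
Rc = 396.9 / 2187
Rc = 0.18 kN

0.18


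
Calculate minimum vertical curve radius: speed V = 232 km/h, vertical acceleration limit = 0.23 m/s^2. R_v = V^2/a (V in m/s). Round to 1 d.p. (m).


Convert speed: V = 232 / 3.6 = 64.4444 m/s
V^2 = 4153.0864 m^2/s^2
R_v = 4153.0864 / 0.23
R_v = 18056.9 m

18056.9


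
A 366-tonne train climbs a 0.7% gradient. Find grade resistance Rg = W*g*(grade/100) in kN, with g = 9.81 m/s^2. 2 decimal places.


Rg = W * 9.81 * grade / 100
Rg = 366 * 9.81 * 0.7 / 100
Rg = 3590.46 * 0.007
Rg = 25.13 kN

25.13


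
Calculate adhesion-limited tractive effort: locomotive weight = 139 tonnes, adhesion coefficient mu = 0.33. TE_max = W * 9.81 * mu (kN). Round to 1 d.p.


TE_max = W * g * mu
TE_max = 139 * 9.81 * 0.33
TE_max = 1363.59 * 0.33
TE_max = 450.0 kN

450.0


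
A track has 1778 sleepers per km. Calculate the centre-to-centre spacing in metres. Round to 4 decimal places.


Spacing = 1000 m / number of sleepers
Spacing = 1000 / 1778
Spacing = 0.5624 m

0.5624


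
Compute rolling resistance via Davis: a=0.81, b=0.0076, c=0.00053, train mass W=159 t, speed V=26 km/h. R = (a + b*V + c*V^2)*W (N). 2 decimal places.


b*V = 0.0076 * 26 = 0.1976
c*V^2 = 0.00053 * 676 = 0.35828
R_per_t = 0.81 + 0.1976 + 0.35828 = 1.36588 N/t
R_total = 1.36588 * 159 = 217.17 N

217.17


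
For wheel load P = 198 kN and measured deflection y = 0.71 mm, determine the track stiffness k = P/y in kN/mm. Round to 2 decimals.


Track stiffness k = P / y
k = 198 / 0.71
k = 278.87 kN/mm

278.87


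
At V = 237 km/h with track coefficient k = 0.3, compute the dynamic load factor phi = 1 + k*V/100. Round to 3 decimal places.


phi = 1 + k * V / 100
phi = 1 + 0.3 * 237 / 100
phi = 1 + 0.711
phi = 1.711

1.711


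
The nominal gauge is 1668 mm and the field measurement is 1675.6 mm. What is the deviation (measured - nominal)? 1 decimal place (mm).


Deviation = measured - nominal
Deviation = 1675.6 - 1668
Deviation = 7.6 mm

7.6


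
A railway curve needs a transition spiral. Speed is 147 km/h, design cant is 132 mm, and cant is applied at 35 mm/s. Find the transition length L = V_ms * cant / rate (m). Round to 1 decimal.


Convert speed: V = 147 / 3.6 = 40.8333 m/s
L = 40.8333 * 132 / 35
L = 5390.0 / 35
L = 154.0 m

154.0


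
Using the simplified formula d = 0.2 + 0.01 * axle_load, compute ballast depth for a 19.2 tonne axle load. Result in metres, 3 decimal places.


d = 0.2 + 0.01 * 19.2
d = 0.2 + 0.192
d = 0.392 m

0.392


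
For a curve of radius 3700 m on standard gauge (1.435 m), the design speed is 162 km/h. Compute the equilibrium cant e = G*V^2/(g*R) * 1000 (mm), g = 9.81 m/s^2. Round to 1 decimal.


Convert speed: V = 162 / 3.6 = 45.0 m/s
Apply formula: e = 1.435 * 45.0^2 / (9.81 * 3700)
e = 1.435 * 2025.0 / 36297.0
e = 0.080058 m = 80.1 mm

80.1


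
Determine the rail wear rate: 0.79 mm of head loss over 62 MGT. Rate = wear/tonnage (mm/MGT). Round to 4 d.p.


Wear rate = total wear / cumulative tonnage
Rate = 0.79 / 62
Rate = 0.0127 mm/MGT

0.0127


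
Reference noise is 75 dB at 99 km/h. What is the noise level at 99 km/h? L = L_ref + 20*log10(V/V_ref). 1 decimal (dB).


V/V_ref = 99 / 99 = 1.0
log10(1.0) = 0.0
20 * 0.0 = 0.0
L = 75 + 0.0 = 75.0 dB

75.0


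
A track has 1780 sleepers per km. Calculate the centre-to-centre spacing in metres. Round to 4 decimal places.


Spacing = 1000 m / number of sleepers
Spacing = 1000 / 1780
Spacing = 0.5618 m

0.5618


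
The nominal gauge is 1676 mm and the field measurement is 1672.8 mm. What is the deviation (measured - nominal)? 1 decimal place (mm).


Deviation = measured - nominal
Deviation = 1672.8 - 1676
Deviation = -3.2 mm

-3.2


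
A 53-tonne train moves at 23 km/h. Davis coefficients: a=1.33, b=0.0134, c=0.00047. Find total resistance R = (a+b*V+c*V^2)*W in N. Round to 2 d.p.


b*V = 0.0134 * 23 = 0.3082
c*V^2 = 0.00047 * 529 = 0.24863
R_per_t = 1.33 + 0.3082 + 0.24863 = 1.88683 N/t
R_total = 1.88683 * 53 = 100.00 N

100.00


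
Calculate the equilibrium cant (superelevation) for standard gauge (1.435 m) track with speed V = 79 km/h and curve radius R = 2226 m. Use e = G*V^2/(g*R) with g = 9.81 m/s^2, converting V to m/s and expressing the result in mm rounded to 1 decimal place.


Convert speed: V = 79 / 3.6 = 21.9444 m/s
Apply formula: e = 1.435 * 21.9444^2 / (9.81 * 2226)
e = 1.435 * 481.5586 / 21837.06
e = 0.031645 m = 31.6 mm

31.6


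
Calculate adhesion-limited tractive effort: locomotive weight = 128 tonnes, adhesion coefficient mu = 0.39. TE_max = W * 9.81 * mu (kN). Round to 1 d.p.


TE_max = W * g * mu
TE_max = 128 * 9.81 * 0.39
TE_max = 1255.68 * 0.39
TE_max = 489.7 kN

489.7


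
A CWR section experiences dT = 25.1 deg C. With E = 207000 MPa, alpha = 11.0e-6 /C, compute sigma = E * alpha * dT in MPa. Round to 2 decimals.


sigma = E * alpha * dT
sigma = 207000 * 11.0e-6 * 25.1
sigma = 2.277 * 25.1
sigma = 57.15 MPa

57.15


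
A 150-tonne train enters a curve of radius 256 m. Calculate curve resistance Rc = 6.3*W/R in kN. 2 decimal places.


Rc = 6.3 * W / R
Rc = 6.3 * 150 / 256
Rc = 945.0 / 256
Rc = 3.69 kN

3.69


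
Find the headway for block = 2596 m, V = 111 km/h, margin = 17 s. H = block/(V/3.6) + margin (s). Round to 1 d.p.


V = 111 / 3.6 = 30.8333 m/s
Block traversal time = 2596 / 30.8333 = 84.1946 s
Headway = 84.1946 + 17
Headway = 101.2 s

101.2


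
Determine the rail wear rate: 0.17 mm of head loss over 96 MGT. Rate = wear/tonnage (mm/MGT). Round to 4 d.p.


Wear rate = total wear / cumulative tonnage
Rate = 0.17 / 96
Rate = 0.0018 mm/MGT

0.0018


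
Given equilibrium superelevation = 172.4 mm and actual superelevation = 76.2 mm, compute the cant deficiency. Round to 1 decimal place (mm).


Cant deficiency = equilibrium cant - actual cant
CD = 172.4 - 76.2
CD = 96.2 mm

96.2


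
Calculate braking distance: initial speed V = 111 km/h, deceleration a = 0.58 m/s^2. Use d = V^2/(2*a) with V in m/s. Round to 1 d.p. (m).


Convert speed: V = 111 / 3.6 = 30.8333 m/s
V^2 = 950.6944
d = 950.6944 / (2 * 0.58)
d = 950.6944 / 1.16
d = 819.6 m

819.6


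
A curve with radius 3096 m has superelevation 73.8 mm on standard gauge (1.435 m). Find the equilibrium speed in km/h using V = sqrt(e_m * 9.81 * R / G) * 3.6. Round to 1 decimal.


Convert cant: e = 73.8 mm = 0.0738 m
V_ms = sqrt(0.0738 * 9.81 * 3096 / 1.435)
V_ms = sqrt(1561.976229) = 39.5218 m/s
V = 39.5218 * 3.6 = 142.3 km/h

142.3


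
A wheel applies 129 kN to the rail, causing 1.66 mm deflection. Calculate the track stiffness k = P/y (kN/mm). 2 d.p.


Track stiffness k = P / y
k = 129 / 1.66
k = 77.71 kN/mm

77.71


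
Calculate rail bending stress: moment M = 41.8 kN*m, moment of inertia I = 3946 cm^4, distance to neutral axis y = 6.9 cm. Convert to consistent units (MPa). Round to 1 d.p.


Convert units:
M = 41.8 kN*m = 41800000 N*mm
y = 6.9 cm = 69 mm
I = 3946 cm^4 = 39460000 mm^4
sigma = 41800000 * 69 / 39460000
sigma = 73.1 MPa

73.1


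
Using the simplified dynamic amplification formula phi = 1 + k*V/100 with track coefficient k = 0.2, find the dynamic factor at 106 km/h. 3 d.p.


phi = 1 + k * V / 100
phi = 1 + 0.2 * 106 / 100
phi = 1 + 0.212
phi = 1.212

1.212


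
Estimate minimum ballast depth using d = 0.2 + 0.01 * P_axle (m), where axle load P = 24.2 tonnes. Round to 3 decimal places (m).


d = 0.2 + 0.01 * 24.2
d = 0.2 + 0.242
d = 0.442 m

0.442


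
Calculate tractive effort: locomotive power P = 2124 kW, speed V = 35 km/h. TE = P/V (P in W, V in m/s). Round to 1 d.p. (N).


Convert: P = 2124 kW = 2124000 W
V = 35 / 3.6 = 9.7222 m/s
TE = 2124000 / 9.7222
TE = 218468.6 N

218468.6


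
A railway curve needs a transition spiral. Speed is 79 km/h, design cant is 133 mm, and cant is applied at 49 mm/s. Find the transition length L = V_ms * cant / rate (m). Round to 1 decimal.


Convert speed: V = 79 / 3.6 = 21.9444 m/s
L = 21.9444 * 133 / 49
L = 2918.6111 / 49
L = 59.6 m

59.6


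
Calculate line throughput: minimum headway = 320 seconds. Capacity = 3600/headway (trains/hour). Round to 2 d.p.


Capacity = 3600 / headway
Capacity = 3600 / 320
Capacity = 11.25 trains/hour

11.25


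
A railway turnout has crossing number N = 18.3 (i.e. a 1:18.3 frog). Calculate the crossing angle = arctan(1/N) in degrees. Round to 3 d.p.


1/N = 1/18.3 = 0.054645
angle = arctan(0.054645) = 0.054591 rad
angle = 0.054591 * 180/pi = 3.128 degrees

3.128


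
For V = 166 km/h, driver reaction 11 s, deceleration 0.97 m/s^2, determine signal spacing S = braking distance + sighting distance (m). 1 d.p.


V = 166 / 3.6 = 46.1111 m/s
Braking distance = 46.1111^2 / (2*0.97) = 1095.9972 m
Sighting distance = 46.1111 * 11 = 507.2222 m
S = 1095.9972 + 507.2222 = 1603.2 m

1603.2


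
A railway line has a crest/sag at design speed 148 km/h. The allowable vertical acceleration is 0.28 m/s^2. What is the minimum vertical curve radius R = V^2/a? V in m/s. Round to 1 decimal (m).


Convert speed: V = 148 / 3.6 = 41.1111 m/s
V^2 = 1690.1235 m^2/s^2
R_v = 1690.1235 / 0.28
R_v = 6036.2 m

6036.2


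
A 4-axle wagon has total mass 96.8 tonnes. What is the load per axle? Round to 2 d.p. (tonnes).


Load per axle = total weight / number of axles
Load = 96.8 / 4
Load = 24.20 tonnes

24.20


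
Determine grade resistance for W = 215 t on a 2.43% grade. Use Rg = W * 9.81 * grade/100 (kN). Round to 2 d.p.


Rg = W * 9.81 * grade / 100
Rg = 215 * 9.81 * 2.43 / 100
Rg = 2109.15 * 0.0243
Rg = 51.25 kN

51.25


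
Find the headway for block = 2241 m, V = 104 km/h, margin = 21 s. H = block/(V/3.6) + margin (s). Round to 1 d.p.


V = 104 / 3.6 = 28.8889 m/s
Block traversal time = 2241 / 28.8889 = 77.5731 s
Headway = 77.5731 + 21
Headway = 98.6 s

98.6


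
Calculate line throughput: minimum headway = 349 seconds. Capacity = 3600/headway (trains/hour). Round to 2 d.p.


Capacity = 3600 / headway
Capacity = 3600 / 349
Capacity = 10.32 trains/hour

10.32


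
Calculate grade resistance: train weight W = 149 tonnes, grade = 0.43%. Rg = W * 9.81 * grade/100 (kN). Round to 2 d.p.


Rg = W * 9.81 * grade / 100
Rg = 149 * 9.81 * 0.43 / 100
Rg = 1461.69 * 0.0043
Rg = 6.29 kN

6.29


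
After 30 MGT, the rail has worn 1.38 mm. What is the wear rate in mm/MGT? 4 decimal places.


Wear rate = total wear / cumulative tonnage
Rate = 1.38 / 30
Rate = 0.0460 mm/MGT

0.0460


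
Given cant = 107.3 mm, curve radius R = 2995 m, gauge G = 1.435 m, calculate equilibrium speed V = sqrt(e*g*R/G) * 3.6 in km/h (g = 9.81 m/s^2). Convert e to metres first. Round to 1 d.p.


Convert cant: e = 107.3 mm = 0.1073 m
V_ms = sqrt(0.1073 * 9.81 * 2995 / 1.435)
V_ms = sqrt(2196.917028) = 46.8713 m/s
V = 46.8713 * 3.6 = 168.7 km/h

168.7


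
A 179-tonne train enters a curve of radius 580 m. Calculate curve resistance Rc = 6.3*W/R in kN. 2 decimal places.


Rc = 6.3 * W / R
Rc = 6.3 * 179 / 580
Rc = 1127.7 / 580
Rc = 1.94 kN

1.94


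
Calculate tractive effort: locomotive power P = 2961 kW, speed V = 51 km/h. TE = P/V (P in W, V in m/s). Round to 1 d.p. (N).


Convert: P = 2961 kW = 2961000 W
V = 51 / 3.6 = 14.1667 m/s
TE = 2961000 / 14.1667
TE = 209011.8 N

209011.8


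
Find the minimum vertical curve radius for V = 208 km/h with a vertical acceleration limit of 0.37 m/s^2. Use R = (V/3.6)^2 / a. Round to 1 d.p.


Convert speed: V = 208 / 3.6 = 57.7778 m/s
V^2 = 3338.2716 m^2/s^2
R_v = 3338.2716 / 0.37
R_v = 9022.4 m

9022.4


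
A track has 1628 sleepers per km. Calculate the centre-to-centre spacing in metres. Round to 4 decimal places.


Spacing = 1000 m / number of sleepers
Spacing = 1000 / 1628
Spacing = 0.6143 m

0.6143
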